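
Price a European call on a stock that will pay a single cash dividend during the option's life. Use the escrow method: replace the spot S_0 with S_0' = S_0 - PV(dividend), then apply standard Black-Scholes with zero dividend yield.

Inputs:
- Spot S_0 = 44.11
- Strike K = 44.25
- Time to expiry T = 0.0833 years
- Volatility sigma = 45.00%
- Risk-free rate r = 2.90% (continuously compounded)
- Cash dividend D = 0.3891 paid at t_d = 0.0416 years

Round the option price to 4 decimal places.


PV(D) = D * exp(-r * t_d) = 0.3891 * 0.99879433 = 0.38863087
S_0' = S_0 - PV(D) = 44.1100 - 0.38863087 = 43.72136913
d1 = (ln(S_0'/K) + (r + sigma^2/2)*T) / (sigma*sqrt(T)) = -0.00899744
d2 = d1 - sigma*sqrt(T) = -0.13887527
exp(-rT) = 0.99758722
N(d1) = 0.49641059; N(d2) = 0.44477436
C = S_0' * N(d1) - K * exp(-rT) * N(d2) = 43.72136913 * 0.49641059 - 44.2500 * 0.99758722 * 0.44477436 = 2.0700

Answer: Price = 2.0700


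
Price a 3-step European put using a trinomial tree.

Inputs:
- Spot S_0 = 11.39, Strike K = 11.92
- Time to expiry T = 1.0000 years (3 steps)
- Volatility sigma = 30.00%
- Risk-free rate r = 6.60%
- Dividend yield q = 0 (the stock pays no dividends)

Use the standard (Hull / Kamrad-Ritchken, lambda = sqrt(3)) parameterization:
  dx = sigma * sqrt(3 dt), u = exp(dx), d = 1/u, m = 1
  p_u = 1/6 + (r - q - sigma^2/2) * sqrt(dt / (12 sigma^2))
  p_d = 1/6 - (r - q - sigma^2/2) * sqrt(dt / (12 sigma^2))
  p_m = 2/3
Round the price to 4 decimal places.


Answer: Price = V(0,0) = 1.1978

Derivation:
dt = T/N = 0.333333; dx = sigma*sqrt(3*dt) = 0.300000
u = exp(dx) = 1.349859; d = 1/u = 0.740818
p_u = 0.178333, p_m = 0.666667, p_d = 0.155000
Discount per step: exp(-r*dt) = 0.978240
Stock lattice S(k, j) with j the centered position index:
  k=0: S(0,+0) = 11.3900
  k=1: S(1,-1) = 8.4379; S(1,+0) = 11.3900; S(1,+1) = 15.3749
  k=2: S(2,-2) = 6.2510; S(2,-1) = 8.4379; S(2,+0) = 11.3900; S(2,+1) = 15.3749; S(2,+2) = 20.7539
  k=3: S(3,-3) = 4.6308; S(3,-2) = 6.2510; S(3,-1) = 8.4379; S(3,+0) = 11.3900; S(3,+1) = 15.3749; S(3,+2) = 20.7539; S(3,+3) = 28.0149
Terminal payoffs V(N, j) = max(K - S_T, 0):
  V(3,-3) = 7.289172; V(3,-2) = 5.669035; V(3,-1) = 3.482080; V(3,+0) = 0.530000; V(3,+1) = 0.000000; V(3,+2) = 0.000000; V(3,+3) = 0.000000
Backward induction: V(k, j) = exp(-r*dt) * [p_u * V(k+1, j+1) + p_m * V(k+1, j) + p_d * V(k+1, j-1)]
  V(2,-2) = exp(-r*dt) * [p_u*3.482080 + p_m*5.669035 + p_d*7.289172] = 5.409815
  V(2,-1) = exp(-r*dt) * [p_u*0.530000 + p_m*3.482080 + p_d*5.669035] = 3.222914
  V(2,+0) = exp(-r*dt) * [p_u*0.000000 + p_m*0.530000 + p_d*3.482080] = 0.873623
  V(2,+1) = exp(-r*dt) * [p_u*0.000000 + p_m*0.000000 + p_d*0.530000] = 0.080362
  V(2,+2) = exp(-r*dt) * [p_u*0.000000 + p_m*0.000000 + p_d*0.000000] = 0.000000
  V(1,-1) = exp(-r*dt) * [p_u*0.873623 + p_m*3.222914 + p_d*5.409815] = 3.074538
  V(1,+0) = exp(-r*dt) * [p_u*0.080362 + p_m*0.873623 + p_d*3.222914] = 1.072443
  V(1,+1) = exp(-r*dt) * [p_u*0.000000 + p_m*0.080362 + p_d*0.873623] = 0.184874
  V(0,+0) = exp(-r*dt) * [p_u*0.184874 + p_m*1.072443 + p_d*3.074538] = 1.197840


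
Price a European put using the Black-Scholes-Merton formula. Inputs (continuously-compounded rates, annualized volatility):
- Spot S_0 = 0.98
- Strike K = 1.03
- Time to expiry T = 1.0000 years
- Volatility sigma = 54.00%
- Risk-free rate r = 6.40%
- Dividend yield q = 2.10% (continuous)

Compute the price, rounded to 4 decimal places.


d1 = (ln(S/K) + (r - q + 0.5*sigma^2) * T) / (sigma * sqrt(T)) = 0.25747869
d2 = d1 - sigma * sqrt(T) = -0.28252131
exp(-rT) = 0.93800500; exp(-qT) = 0.97921896
P = K * exp(-rT) * N(-d2) - S_0 * exp(-qT) * N(-d1)
N(-d1) = 0.39840463; N(-d2) = 0.61122810
P = 1.0300 * 0.93800500 * 0.61122810 - 0.9800 * 0.97921896 * 0.39840463 = 0.2082

Answer: Price = 0.2082


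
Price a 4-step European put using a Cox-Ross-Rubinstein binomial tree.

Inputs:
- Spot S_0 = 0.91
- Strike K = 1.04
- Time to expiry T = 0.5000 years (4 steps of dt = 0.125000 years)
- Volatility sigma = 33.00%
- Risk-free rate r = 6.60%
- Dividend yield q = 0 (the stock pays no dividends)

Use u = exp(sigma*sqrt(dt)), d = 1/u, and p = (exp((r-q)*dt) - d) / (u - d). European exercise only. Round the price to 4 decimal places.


dt = T/N = 0.125000
u = exp(sigma*sqrt(dt)) = 1.123751; d = 1/u = 0.889876
p = (exp((r-q)*dt) - d) / (u - d) = 0.506286
Discount per step: exp(-r*dt) = 0.991784
Stock lattice S(k, i) with i counting down-moves:
  k=0: S(0,0) = 0.9100
  k=1: S(1,0) = 1.0226; S(1,1) = 0.8098
  k=2: S(2,0) = 1.1492; S(2,1) = 0.9100; S(2,2) = 0.7206
  k=3: S(3,0) = 1.2914; S(3,1) = 1.0226; S(3,2) = 0.8098; S(3,3) = 0.6413
  k=4: S(4,0) = 1.4512; S(4,1) = 1.1492; S(4,2) = 0.9100; S(4,3) = 0.7206; S(4,4) = 0.5706
Terminal payoffs V(N, i) = max(K - S_T, 0):
  V(4,0) = 0.000000; V(4,1) = 0.000000; V(4,2) = 0.130000; V(4,3) = 0.319389; V(4,4) = 0.469363
Backward induction: V(k, i) = exp(-r*dt) * [p * V(k+1, i) + (1-p) * V(k+1, i+1)].
  V(3,0) = exp(-r*dt) * [p*0.000000 + (1-p)*0.000000] = 0.000000
  V(3,1) = exp(-r*dt) * [p*0.000000 + (1-p)*0.130000] = 0.063655
  V(3,2) = exp(-r*dt) * [p*0.130000 + (1-p)*0.319389] = 0.221668
  V(3,3) = exp(-r*dt) * [p*0.319389 + (1-p)*0.469363] = 0.390201
  V(2,0) = exp(-r*dt) * [p*0.000000 + (1-p)*0.063655] = 0.031169
  V(2,1) = exp(-r*dt) * [p*0.063655 + (1-p)*0.221668] = 0.140504
  V(2,2) = exp(-r*dt) * [p*0.221668 + (1-p)*0.390201] = 0.302370
  V(1,0) = exp(-r*dt) * [p*0.031169 + (1-p)*0.140504] = 0.084450
  V(1,1) = exp(-r*dt) * [p*0.140504 + (1-p)*0.302370] = 0.218609
  V(0,0) = exp(-r*dt) * [p*0.084450 + (1-p)*0.218609] = 0.149448

Answer: Price = V(0,0) = 0.1494


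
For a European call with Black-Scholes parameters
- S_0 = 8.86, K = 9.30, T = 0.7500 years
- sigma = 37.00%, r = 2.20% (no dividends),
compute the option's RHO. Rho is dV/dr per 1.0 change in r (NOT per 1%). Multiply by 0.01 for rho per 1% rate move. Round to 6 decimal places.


d1 = 0.0604497106; d2 = -0.2599796888
phi(d1) = 0.3982140449; exp(-qT) = 1.0000000000; exp(-rT) = 0.9836353794
N(d2) = 0.3974397205
Rho = K*T*exp(-rT)*N(d2) = 9.3000 * 0.7500 * 0.9836353794 * 0.3974397205 = 2.726777

Answer: Rho = 2.726777


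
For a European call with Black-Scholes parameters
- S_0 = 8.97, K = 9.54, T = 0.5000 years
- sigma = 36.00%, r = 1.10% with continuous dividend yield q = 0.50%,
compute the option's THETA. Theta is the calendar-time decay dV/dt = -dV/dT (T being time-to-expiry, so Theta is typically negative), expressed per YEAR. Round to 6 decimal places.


Answer: Theta = -0.920936

Derivation:
d1 = -0.1029539986; d2 = -0.3575124398
phi(d1) = 0.3968335737; exp(-qT) = 0.9975031224; exp(-rT) = 0.9945150973
Theta = -S*exp(-qT)*phi(d1)*sigma/(2*sqrt(T)) - r*K*exp(-rT)*N(d2) + q*S*exp(-qT)*N(d1)
N(d1) = 0.4589997404; N(d2) = 0.3603541076; sqrt(T) = 0.7071067812
Term 1 = -8.9700 * 0.9975031224 * 0.3968335737 * 0.3600 / (2 * 0.7071067812) = -0.9038630190
Term 2 = -0.0110 * 9.5400 * 0.9945150973 * 0.3603541076 = -0.0376081454
Term 3 = 0.0050 * 8.9700 * 0.9975031224 * 0.4589997404 = 0.0205347373
Theta = -0.9038630190 + (-0.0376081454) + (0.0205347373) = -0.920936


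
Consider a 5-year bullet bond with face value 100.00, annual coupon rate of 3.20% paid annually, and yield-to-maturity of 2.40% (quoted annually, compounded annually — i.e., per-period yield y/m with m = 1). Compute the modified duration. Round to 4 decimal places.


Coupon per period c = face * coupon_rate / m = 3.200000
Periods per year m = 1; per-period yield y/m = 0.024000
Number of cashflows N = 5
Cashflows (t years, CF_t, discount factor 1/(1+y/m)^(m*t), PV):
  t = 1.0000: CF_t = 3.200000, DF = 0.976562, PV = 3.125000
  t = 2.0000: CF_t = 3.200000, DF = 0.953674, PV = 3.051758
  t = 3.0000: CF_t = 3.200000, DF = 0.931323, PV = 2.980232
  t = 4.0000: CF_t = 3.200000, DF = 0.909495, PV = 2.910383
  t = 5.0000: CF_t = 103.200000, DF = 0.888178, PV = 91.660013
Price P = sum_t PV_t = 103.727386
First compute Macaulay numerator sum_t t * PV_t:
  t * PV_t at t = 1.0000: 3.125000
  t * PV_t at t = 2.0000: 6.103516
  t * PV_t at t = 3.0000: 8.940697
  t * PV_t at t = 4.0000: 11.641532
  t * PV_t at t = 5.0000: 458.300065
Macaulay duration D = 488.110809 / 103.727386 = 4.705708
Modified duration = D / (1 + y/m) = 4.705708 / (1 + 0.024000) = 4.595418

Answer: Modified duration = 4.5954


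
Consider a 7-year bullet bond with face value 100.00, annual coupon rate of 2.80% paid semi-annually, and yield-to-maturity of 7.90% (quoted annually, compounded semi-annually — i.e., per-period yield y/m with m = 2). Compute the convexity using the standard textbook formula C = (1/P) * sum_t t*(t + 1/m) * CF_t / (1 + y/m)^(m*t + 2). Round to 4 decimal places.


Coupon per period c = face * coupon_rate / m = 1.400000
Periods per year m = 2; per-period yield y/m = 0.039500
Number of cashflows N = 14
Cashflows (t years, CF_t, discount factor 1/(1+y/m)^(m*t), PV):
  t = 0.5000: CF_t = 1.400000, DF = 0.962001, PV = 1.346801
  t = 1.0000: CF_t = 1.400000, DF = 0.925446, PV = 1.295624
  t = 1.5000: CF_t = 1.400000, DF = 0.890280, PV = 1.246392
  t = 2.0000: CF_t = 1.400000, DF = 0.856450, PV = 1.199030
  t = 2.5000: CF_t = 1.400000, DF = 0.823906, PV = 1.153468
  t = 3.0000: CF_t = 1.400000, DF = 0.792598, PV = 1.109637
  t = 3.5000: CF_t = 1.400000, DF = 0.762480, PV = 1.067472
  t = 4.0000: CF_t = 1.400000, DF = 0.733507, PV = 1.026909
  t = 4.5000: CF_t = 1.400000, DF = 0.705634, PV = 0.987888
  t = 5.0000: CF_t = 1.400000, DF = 0.678821, PV = 0.950349
  t = 5.5000: CF_t = 1.400000, DF = 0.653026, PV = 0.914237
  t = 6.0000: CF_t = 1.400000, DF = 0.628212, PV = 0.879496
  t = 6.5000: CF_t = 1.400000, DF = 0.604340, PV = 0.846076
  t = 7.0000: CF_t = 101.400000, DF = 0.581376, PV = 58.951525
Price P = sum_t PV_t = 72.974905
Convexity numerator sum_t t*(t + 1/m) * CF_t / (1+y/m)^(m*t + 2):
  t = 0.5000: term = 0.623196
  t = 1.0000: term = 1.798545
  t = 1.5000: term = 3.460404
  t = 2.0000: term = 5.548187
  t = 2.5000: term = 8.006042
  t = 3.0000: term = 10.782548
  t = 3.5000: term = 13.830428
  t = 4.0000: term = 17.106281
  t = 4.5000: term = 20.570324
  t = 5.0000: term = 24.186154
  t = 5.5000: term = 27.920524
  t = 6.0000: term = 31.743129
  t = 6.5000: term = 35.626407
  t = 7.0000: term = 2864.213318
Convexity = (1/P) * sum = 3065.415485 / 72.974905 = 42.006433

Answer: Convexity = 42.0064


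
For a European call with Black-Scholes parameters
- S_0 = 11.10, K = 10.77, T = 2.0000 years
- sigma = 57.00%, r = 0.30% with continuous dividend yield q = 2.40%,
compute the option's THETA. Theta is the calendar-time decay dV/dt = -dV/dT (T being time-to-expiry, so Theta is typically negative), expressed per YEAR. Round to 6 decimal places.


Answer: Theta = -0.634314

Derivation:
d1 = 0.3883884692; d2 = -0.4177132614
phi(d1) = 0.3699596495; exp(-qT) = 0.9531337871; exp(-rT) = 0.9940179641
Theta = -S*exp(-qT)*phi(d1)*sigma/(2*sqrt(T)) - r*K*exp(-rT)*N(d2) + q*S*exp(-qT)*N(d1)
N(d1) = 0.6511357120; N(d2) = 0.3380783876; sqrt(T) = 1.4142135624
Term 1 = -11.1000 * 0.9531337871 * 0.3699596495 * 0.5700 / (2 * 1.4142135624) = -0.7887893989
Term 2 = -0.0030 * 10.7700 * 0.9940179641 * 0.3380783876 = -0.0108579691
Term 3 = 0.0240 * 11.1000 * 0.9531337871 * 0.6511357120 = 0.1653330207
Theta = -0.7887893989 + (-0.0108579691) + (0.1653330207) = -0.634314


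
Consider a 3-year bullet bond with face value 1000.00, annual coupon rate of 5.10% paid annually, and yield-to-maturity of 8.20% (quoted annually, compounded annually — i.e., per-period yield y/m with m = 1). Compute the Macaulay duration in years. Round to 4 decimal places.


Answer: Macaulay duration = 2.8502 years

Derivation:
Coupon per period c = face * coupon_rate / m = 51.000000
Periods per year m = 1; per-period yield y/m = 0.082000
Number of cashflows N = 3
Cashflows (t years, CF_t, discount factor 1/(1+y/m)^(m*t), PV):
  t = 1.0000: CF_t = 51.000000, DF = 0.924214, PV = 47.134935
  t = 2.0000: CF_t = 51.000000, DF = 0.854172, PV = 43.562787
  t = 3.0000: CF_t = 1051.000000, DF = 0.789438, PV = 829.699701
Price P = sum_t PV_t = 920.397423
Macaulay numerator sum_t t * PV_t:
  t * PV_t at t = 1.0000: 47.134935
  t * PV_t at t = 2.0000: 87.125574
  t * PV_t at t = 3.0000: 2489.099104
Macaulay duration D = (sum_t t * PV_t) / P = 2623.359613 / 920.397423 = 2.850247


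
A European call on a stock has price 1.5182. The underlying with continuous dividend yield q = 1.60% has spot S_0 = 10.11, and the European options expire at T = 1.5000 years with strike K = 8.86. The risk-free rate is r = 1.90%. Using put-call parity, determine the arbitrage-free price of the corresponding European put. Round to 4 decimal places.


Put-call parity: C - P = S_0 * exp(-qT) - K * exp(-rT).
S_0 * exp(-qT) = 10.1100 * 0.97628571 = 9.87024853
K * exp(-rT) = 8.8600 * 0.97190229 = 8.61105433
P = C - S*exp(-qT) + K*exp(-rT)
P = 1.5182 - 9.87024853 + 8.61105433 = 0.2590

Answer: Put price = 0.2590


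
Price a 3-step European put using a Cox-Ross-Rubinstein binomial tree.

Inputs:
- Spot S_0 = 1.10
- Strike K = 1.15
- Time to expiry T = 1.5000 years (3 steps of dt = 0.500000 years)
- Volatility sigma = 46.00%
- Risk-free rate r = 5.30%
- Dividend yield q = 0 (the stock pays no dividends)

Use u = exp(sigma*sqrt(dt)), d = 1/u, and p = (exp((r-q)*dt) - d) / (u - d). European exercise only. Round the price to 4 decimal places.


Answer: Price = V(0,0) = 0.2391

Derivation:
dt = T/N = 0.500000
u = exp(sigma*sqrt(dt)) = 1.384403; d = 1/u = 0.722333
p = (exp((r-q)*dt) - d) / (u - d) = 0.459953
Discount per step: exp(-r*dt) = 0.973848
Stock lattice S(k, i) with i counting down-moves:
  k=0: S(0,0) = 1.1000
  k=1: S(1,0) = 1.5228; S(1,1) = 0.7946
  k=2: S(2,0) = 2.1082; S(2,1) = 1.1000; S(2,2) = 0.5739
  k=3: S(3,0) = 2.9186; S(3,1) = 1.5228; S(3,2) = 0.7946; S(3,3) = 0.4146
Terminal payoffs V(N, i) = max(K - S_T, 0):
  V(3,0) = 0.000000; V(3,1) = 0.000000; V(3,2) = 0.355434; V(3,3) = 0.735423
Backward induction: V(k, i) = exp(-r*dt) * [p * V(k+1, i) + (1-p) * V(k+1, i+1)].
  V(2,0) = exp(-r*dt) * [p*0.000000 + (1-p)*0.000000] = 0.000000
  V(2,1) = exp(-r*dt) * [p*0.000000 + (1-p)*0.355434] = 0.186931
  V(2,2) = exp(-r*dt) * [p*0.355434 + (1-p)*0.735423] = 0.545984
  V(1,0) = exp(-r*dt) * [p*0.000000 + (1-p)*0.186931] = 0.098311
  V(1,1) = exp(-r*dt) * [p*0.186931 + (1-p)*0.545984] = 0.370877
  V(0,0) = exp(-r*dt) * [p*0.098311 + (1-p)*0.370877] = 0.239089


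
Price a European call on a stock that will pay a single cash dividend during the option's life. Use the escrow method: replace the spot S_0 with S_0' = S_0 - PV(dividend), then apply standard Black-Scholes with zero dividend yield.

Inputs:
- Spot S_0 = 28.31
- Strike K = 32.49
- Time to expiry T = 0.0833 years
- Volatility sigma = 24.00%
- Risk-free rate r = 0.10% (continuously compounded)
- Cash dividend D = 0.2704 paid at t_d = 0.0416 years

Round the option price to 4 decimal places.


Answer: Price = 0.0126

Derivation:
PV(D) = D * exp(-r * t_d) = 0.2704 * 0.99995840 = 0.27038875
S_0' = S_0 - PV(D) = 28.3100 - 0.27038875 = 28.03961125
d1 = (ln(S_0'/K) + (r + sigma^2/2)*T) / (sigma*sqrt(T)) = -2.09088536
d2 = d1 - sigma*sqrt(T) = -2.16015353
exp(-rT) = 0.99991670
N(d1) = 0.01826917; N(d2) = 0.01538039
C = S_0' * N(d1) - K * exp(-rT) * N(d2) = 28.03961125 * 0.01826917 - 32.4900 * 0.99991670 * 0.01538039 = 0.0126


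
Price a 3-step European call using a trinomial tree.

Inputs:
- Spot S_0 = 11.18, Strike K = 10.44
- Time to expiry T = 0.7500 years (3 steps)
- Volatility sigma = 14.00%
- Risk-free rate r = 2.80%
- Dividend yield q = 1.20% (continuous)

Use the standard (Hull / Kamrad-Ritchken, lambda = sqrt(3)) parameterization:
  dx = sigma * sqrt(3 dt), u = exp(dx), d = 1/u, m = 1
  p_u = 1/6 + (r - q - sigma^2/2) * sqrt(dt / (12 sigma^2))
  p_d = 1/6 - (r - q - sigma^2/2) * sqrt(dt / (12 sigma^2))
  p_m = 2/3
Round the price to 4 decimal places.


dt = T/N = 0.250000; dx = sigma*sqrt(3*dt) = 0.121244
u = exp(dx) = 1.128900; d = 1/u = 0.885818
p_u = 0.173059, p_m = 0.666667, p_d = 0.160275
Discount per step: exp(-r*dt) = 0.993024
Stock lattice S(k, j) with j the centered position index:
  k=0: S(0,+0) = 11.1800
  k=1: S(1,-1) = 9.9034; S(1,+0) = 11.1800; S(1,+1) = 12.6211
  k=2: S(2,-2) = 8.7727; S(2,-1) = 9.9034; S(2,+0) = 11.1800; S(2,+1) = 12.6211; S(2,+2) = 14.2480
  k=3: S(3,-3) = 7.7710; S(3,-2) = 8.7727; S(3,-1) = 9.9034; S(3,+0) = 11.1800; S(3,+1) = 12.6211; S(3,+2) = 14.2480; S(3,+3) = 16.0845
Terminal payoffs V(N, j) = max(S_T - K, 0):
  V(3,-3) = 0.000000; V(3,-2) = 0.000000; V(3,-1) = 0.000000; V(3,+0) = 0.740000; V(3,+1) = 2.181100; V(3,+2) = 3.807958; V(3,+3) = 5.644517
Backward induction: V(k, j) = exp(-r*dt) * [p_u * V(k+1, j+1) + p_m * V(k+1, j) + p_d * V(k+1, j-1)]
  V(2,-2) = exp(-r*dt) * [p_u*0.000000 + p_m*0.000000 + p_d*0.000000] = 0.000000
  V(2,-1) = exp(-r*dt) * [p_u*0.740000 + p_m*0.000000 + p_d*0.000000] = 0.127170
  V(2,+0) = exp(-r*dt) * [p_u*2.181100 + p_m*0.740000 + p_d*0.000000] = 0.864718
  V(2,+1) = exp(-r*dt) * [p_u*3.807958 + p_m*2.181100 + p_d*0.740000] = 2.216103
  V(2,+2) = exp(-r*dt) * [p_u*5.644517 + p_m*3.807958 + p_d*2.181100] = 3.838086
  V(1,-1) = exp(-r*dt) * [p_u*0.864718 + p_m*0.127170 + p_d*0.000000] = 0.232792
  V(1,+0) = exp(-r*dt) * [p_u*2.216103 + p_m*0.864718 + p_d*0.127170] = 0.973538
  V(1,+1) = exp(-r*dt) * [p_u*3.838086 + p_m*2.216103 + p_d*0.864718] = 2.264303
  V(0,+0) = exp(-r*dt) * [p_u*2.264303 + p_m*0.973538 + p_d*0.232792] = 1.070672

Answer: Price = V(0,0) = 1.0707


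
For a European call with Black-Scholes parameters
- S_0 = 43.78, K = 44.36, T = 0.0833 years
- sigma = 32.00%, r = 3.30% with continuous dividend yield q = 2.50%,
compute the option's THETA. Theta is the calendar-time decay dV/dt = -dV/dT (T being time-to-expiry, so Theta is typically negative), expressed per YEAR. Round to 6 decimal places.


d1 = -0.0891070515; d2 = -0.1814646175
phi(d1) = 0.3973616060; exp(-qT) = 0.9979196669; exp(-rT) = 0.9972548748
Theta = -S*exp(-qT)*phi(d1)*sigma/(2*sqrt(T)) - r*K*exp(-rT)*N(d2) + q*S*exp(-qT)*N(d1)
N(d1) = 0.4644984167; N(d2) = 0.4280014516; sqrt(T) = 0.2886173938
Term 1 = -43.7800 * 0.9979196669 * 0.3973616060 * 0.3200 / (2 * 0.2886173938) = -9.6239802520
Term 2 = -0.0330 * 44.3600 * 0.9972548748 * 0.4280014516 = -0.6248228266
Term 3 = 0.0250 * 43.7800 * 0.9979196669 * 0.4644984167 = 0.5073358892
Theta = -9.6239802520 + (-0.6248228266) + (0.5073358892) = -9.741467

Answer: Theta = -9.741467


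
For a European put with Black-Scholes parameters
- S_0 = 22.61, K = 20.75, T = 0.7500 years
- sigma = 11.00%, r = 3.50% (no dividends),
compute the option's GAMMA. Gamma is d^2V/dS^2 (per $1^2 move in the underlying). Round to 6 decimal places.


d1 = 1.2243346453; d2 = 1.1290718509
phi(d1) = 0.1885416776; exp(-qT) = 1.0000000000; exp(-rT) = 0.9740915363
Gamma = exp(-qT) * phi(d1) / (S * sigma * sqrt(T)) = 1.0000000000 * 0.1885416776 / (22.6100 * 0.1100 * 0.8660254038) = 0.087535

Answer: Gamma = 0.087535


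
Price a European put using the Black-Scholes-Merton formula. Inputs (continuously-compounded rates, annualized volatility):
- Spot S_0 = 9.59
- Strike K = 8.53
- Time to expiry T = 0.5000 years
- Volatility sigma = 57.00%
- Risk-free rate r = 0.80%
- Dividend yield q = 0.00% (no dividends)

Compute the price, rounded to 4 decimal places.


Answer: Price = 0.9610

Derivation:
d1 = (ln(S/K) + (r - q + 0.5*sigma^2) * T) / (sigma * sqrt(T)) = 0.50206201
d2 = d1 - sigma * sqrt(T) = 0.09901114
exp(-rT) = 0.99600799; exp(-qT) = 1.00000000
P = K * exp(-rT) * N(-d2) - S_0 * exp(-qT) * N(-d1)
N(-d1) = 0.30781195; N(-d2) = 0.46056471
P = 8.5300 * 0.99600799 * 0.46056471 - 9.5900 * 1.00000000 * 0.30781195 = 0.9610


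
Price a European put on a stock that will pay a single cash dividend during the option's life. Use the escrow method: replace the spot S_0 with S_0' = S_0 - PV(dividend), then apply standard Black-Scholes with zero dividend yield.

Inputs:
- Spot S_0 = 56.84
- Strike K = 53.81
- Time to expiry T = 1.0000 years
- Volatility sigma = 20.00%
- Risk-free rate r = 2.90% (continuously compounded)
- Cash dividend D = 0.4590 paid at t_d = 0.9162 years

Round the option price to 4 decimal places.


PV(D) = D * exp(-r * t_d) = 0.4590 * 0.97378007 = 0.44696505
S_0' = S_0 - PV(D) = 56.8400 - 0.44696505 = 56.39303495
d1 = (ln(S_0'/K) + (r + sigma^2/2)*T) / (sigma*sqrt(T)) = 0.47943167
d2 = d1 - sigma*sqrt(T) = 0.27943167
exp(-rT) = 0.97141646
N(-d1) = 0.31581578; N(-d2) = 0.38995679
P = K * exp(-rT) * N(-d2) - S_0' * N(-d1) = 53.8100 * 0.97141646 * 0.38995679 - 56.39303495 * 0.31581578 = 2.5740

Answer: Price = 2.5740


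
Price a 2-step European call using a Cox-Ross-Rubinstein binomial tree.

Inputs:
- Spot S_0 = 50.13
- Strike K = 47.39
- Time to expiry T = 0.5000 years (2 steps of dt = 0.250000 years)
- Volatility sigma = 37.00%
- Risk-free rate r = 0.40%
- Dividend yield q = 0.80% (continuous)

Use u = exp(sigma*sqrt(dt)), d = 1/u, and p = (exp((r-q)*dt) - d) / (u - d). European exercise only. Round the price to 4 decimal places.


dt = T/N = 0.250000
u = exp(sigma*sqrt(dt)) = 1.203218; d = 1/u = 0.831104
p = (exp((r-q)*dt) - d) / (u - d) = 0.451195
Discount per step: exp(-r*dt) = 0.999000
Stock lattice S(k, i) with i counting down-moves:
  k=0: S(0,0) = 50.1300
  k=1: S(1,0) = 60.3173; S(1,1) = 41.6633
  k=2: S(2,0) = 72.5749; S(2,1) = 50.1300; S(2,2) = 34.6265
Terminal payoffs V(N, i) = max(S_T - K, 0):
  V(2,0) = 25.184936; V(2,1) = 2.740000; V(2,2) = 0.000000
Backward induction: V(k, i) = exp(-r*dt) * [p * V(k+1, i) + (1-p) * V(k+1, i+1)].
  V(1,0) = exp(-r*dt) * [p*25.184936 + (1-p)*2.740000] = 12.854193
  V(1,1) = exp(-r*dt) * [p*2.740000 + (1-p)*0.000000] = 1.235040
  V(0,0) = exp(-r*dt) * [p*12.854193 + (1-p)*1.235040] = 6.471074

Answer: Price = V(0,0) = 6.4711


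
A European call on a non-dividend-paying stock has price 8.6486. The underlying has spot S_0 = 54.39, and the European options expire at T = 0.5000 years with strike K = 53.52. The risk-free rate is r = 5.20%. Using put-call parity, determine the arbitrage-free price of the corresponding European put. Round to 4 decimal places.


Put-call parity: C - P = S_0 * exp(-qT) - K * exp(-rT).
S_0 * exp(-qT) = 54.3900 * 1.00000000 = 54.39000000
K * exp(-rT) = 53.5200 * 0.97433509 = 52.14641400
P = C - S*exp(-qT) + K*exp(-rT)
P = 8.6486 - 54.39000000 + 52.14641400 = 6.4050

Answer: Put price = 6.4050


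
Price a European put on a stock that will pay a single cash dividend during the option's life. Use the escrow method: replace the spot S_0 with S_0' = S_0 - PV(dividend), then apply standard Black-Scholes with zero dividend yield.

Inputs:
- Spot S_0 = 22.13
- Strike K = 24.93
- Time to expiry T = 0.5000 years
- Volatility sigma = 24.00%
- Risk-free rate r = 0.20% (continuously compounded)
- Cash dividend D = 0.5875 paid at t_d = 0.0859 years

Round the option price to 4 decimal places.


PV(D) = D * exp(-r * t_d) = 0.5875 * 0.99982821 = 0.58739908
S_0' = S_0 - PV(D) = 22.1300 - 0.58739908 = 21.54260092
d1 = (ln(S_0'/K) + (r + sigma^2/2)*T) / (sigma*sqrt(T)) = -0.76980055
d2 = d1 - sigma*sqrt(T) = -0.93950617
exp(-rT) = 0.99900050
N(-d1) = 0.77929089; N(-d2) = 0.82626454
P = K * exp(-rT) * N(-d2) - S_0' * N(-d1) = 24.9300 * 0.99900050 * 0.82626454 - 21.54260092 * 0.77929089 = 3.7902

Answer: Price = 3.7902


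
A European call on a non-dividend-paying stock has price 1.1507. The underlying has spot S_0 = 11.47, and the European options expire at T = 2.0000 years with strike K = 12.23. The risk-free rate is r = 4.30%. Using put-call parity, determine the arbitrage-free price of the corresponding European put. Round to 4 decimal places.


Answer: Put price = 0.9029

Derivation:
Put-call parity: C - P = S_0 * exp(-qT) - K * exp(-rT).
S_0 * exp(-qT) = 11.4700 * 1.00000000 = 11.47000000
K * exp(-rT) = 12.2300 * 0.91759423 = 11.22217745
P = C - S*exp(-qT) + K*exp(-rT)
P = 1.1507 - 11.47000000 + 11.22217745 = 0.9029


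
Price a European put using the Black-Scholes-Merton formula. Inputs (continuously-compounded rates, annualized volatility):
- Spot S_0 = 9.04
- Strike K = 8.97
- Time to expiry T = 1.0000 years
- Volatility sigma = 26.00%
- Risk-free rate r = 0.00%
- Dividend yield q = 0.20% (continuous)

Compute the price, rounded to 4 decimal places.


d1 = (ln(S/K) + (r - q + 0.5*sigma^2) * T) / (sigma * sqrt(T)) = 0.15220576
d2 = d1 - sigma * sqrt(T) = -0.10779424
exp(-rT) = 1.00000000; exp(-qT) = 0.99800200
P = K * exp(-rT) * N(-d2) - S_0 * exp(-qT) * N(-d1)
N(-d1) = 0.43951232; N(-d2) = 0.54292054
P = 8.9700 * 1.00000000 * 0.54292054 - 9.0400 * 0.99800200 * 0.43951232 = 0.9047

Answer: Price = 0.9047


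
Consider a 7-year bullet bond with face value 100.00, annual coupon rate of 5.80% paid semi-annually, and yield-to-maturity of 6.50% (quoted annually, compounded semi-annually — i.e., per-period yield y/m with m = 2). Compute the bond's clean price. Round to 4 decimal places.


Coupon per period c = face * coupon_rate / m = 2.900000
Periods per year m = 2; per-period yield y/m = 0.032500
Number of cashflows N = 14
Cashflows (t years, CF_t, discount factor 1/(1+y/m)^(m*t), PV):
  t = 0.5000: CF_t = 2.900000, DF = 0.968523, PV = 2.808717
  t = 1.0000: CF_t = 2.900000, DF = 0.938037, PV = 2.720307
  t = 1.5000: CF_t = 2.900000, DF = 0.908510, PV = 2.634680
  t = 2.0000: CF_t = 2.900000, DF = 0.879913, PV = 2.551748
  t = 2.5000: CF_t = 2.900000, DF = 0.852216, PV = 2.471426
  t = 3.0000: CF_t = 2.900000, DF = 0.825391, PV = 2.393633
  t = 3.5000: CF_t = 2.900000, DF = 0.799410, PV = 2.318289
  t = 4.0000: CF_t = 2.900000, DF = 0.774247, PV = 2.245316
  t = 4.5000: CF_t = 2.900000, DF = 0.749876, PV = 2.174640
  t = 5.0000: CF_t = 2.900000, DF = 0.726272, PV = 2.106189
  t = 5.5000: CF_t = 2.900000, DF = 0.703411, PV = 2.039893
  t = 6.0000: CF_t = 2.900000, DF = 0.681270, PV = 1.975683
  t = 6.5000: CF_t = 2.900000, DF = 0.659826, PV = 1.913494
  t = 7.0000: CF_t = 102.900000, DF = 0.639056, PV = 65.758899
Price P = sum_t PV_t = 96.112915

Answer: Price = 96.1129


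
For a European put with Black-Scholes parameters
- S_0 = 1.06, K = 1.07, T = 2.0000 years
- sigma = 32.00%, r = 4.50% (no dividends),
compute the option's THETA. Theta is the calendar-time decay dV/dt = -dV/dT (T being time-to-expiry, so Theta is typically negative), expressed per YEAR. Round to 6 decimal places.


d1 = 0.4043993613; d2 = -0.0481489786
phi(d1) = 0.3676190913; exp(-qT) = 1.0000000000; exp(-rT) = 0.9139311853
Theta = -S*exp(-qT)*phi(d1)*sigma/(2*sqrt(T)) + r*K*exp(-rT)*N(-d2) - q*S*exp(-qT)*N(-d1)
N(-d1) = 0.3429595349; N(-d2) = 0.5192012439; sqrt(T) = 1.4142135624
Term 1 = -1.0600 * 1.0000000000 * 0.3676190913 * 0.3200 / (2 * 1.4142135624) = -0.0440868335
Term 2 = 0.0450 * 1.0700 * 0.9139311853 * 0.5192012439 = 0.0228478591
Term 3 = 0 (no dividend yield, q = 0)
Theta = -0.0440868335 + (0.0228478591) + (0.0000000000) = -0.021239

Answer: Theta = -0.021239


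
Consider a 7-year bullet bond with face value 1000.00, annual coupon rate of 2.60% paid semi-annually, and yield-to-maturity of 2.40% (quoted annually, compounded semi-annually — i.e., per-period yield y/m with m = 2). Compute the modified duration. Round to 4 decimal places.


Coupon per period c = face * coupon_rate / m = 13.000000
Periods per year m = 2; per-period yield y/m = 0.012000
Number of cashflows N = 14
Cashflows (t years, CF_t, discount factor 1/(1+y/m)^(m*t), PV):
  t = 0.5000: CF_t = 13.000000, DF = 0.988142, PV = 12.845850
  t = 1.0000: CF_t = 13.000000, DF = 0.976425, PV = 12.693527
  t = 1.5000: CF_t = 13.000000, DF = 0.964847, PV = 12.543011
  t = 2.0000: CF_t = 13.000000, DF = 0.953406, PV = 12.394280
  t = 2.5000: CF_t = 13.000000, DF = 0.942101, PV = 12.247312
  t = 3.0000: CF_t = 13.000000, DF = 0.930930, PV = 12.102087
  t = 3.5000: CF_t = 13.000000, DF = 0.919891, PV = 11.958584
  t = 4.0000: CF_t = 13.000000, DF = 0.908983, PV = 11.816783
  t = 4.5000: CF_t = 13.000000, DF = 0.898205, PV = 11.676663
  t = 5.0000: CF_t = 13.000000, DF = 0.887554, PV = 11.538204
  t = 5.5000: CF_t = 13.000000, DF = 0.877030, PV = 11.401388
  t = 6.0000: CF_t = 13.000000, DF = 0.866630, PV = 11.266193
  t = 6.5000: CF_t = 13.000000, DF = 0.856354, PV = 11.132602
  t = 7.0000: CF_t = 1013.000000, DF = 0.846200, PV = 857.200213
Price P = sum_t PV_t = 1012.816698
First compute Macaulay numerator sum_t t * PV_t:
  t * PV_t at t = 0.5000: 6.422925
  t * PV_t at t = 1.0000: 12.693527
  t * PV_t at t = 1.5000: 18.814517
  t * PV_t at t = 2.0000: 24.788560
  t * PV_t at t = 2.5000: 30.618281
  t * PV_t at t = 3.0000: 36.306262
  t * PV_t at t = 3.5000: 41.855045
  t * PV_t at t = 4.0000: 47.267131
  t * PV_t at t = 4.5000: 52.544983
  t * PV_t at t = 5.0000: 57.691022
  t * PV_t at t = 5.5000: 62.707632
  t * PV_t at t = 6.0000: 67.597160
  t * PV_t at t = 6.5000: 72.361914
  t * PV_t at t = 7.0000: 6000.401491
Macaulay duration D = 6532.070450 / 1012.816698 = 6.449410
Modified duration = D / (1 + y/m) = 6.449410 / (1 + 0.012000) = 6.372935

Answer: Modified duration = 6.3729


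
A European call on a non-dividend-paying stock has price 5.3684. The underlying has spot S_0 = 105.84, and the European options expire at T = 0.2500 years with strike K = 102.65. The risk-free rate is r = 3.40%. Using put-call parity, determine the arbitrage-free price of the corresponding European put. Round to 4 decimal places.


Answer: Put price = 1.3096

Derivation:
Put-call parity: C - P = S_0 * exp(-qT) - K * exp(-rT).
S_0 * exp(-qT) = 105.8400 * 1.00000000 = 105.84000000
K * exp(-rT) = 102.6500 * 0.99153602 = 101.78117275
P = C - S*exp(-qT) + K*exp(-rT)
P = 5.3684 - 105.84000000 + 101.78117275 = 1.3096


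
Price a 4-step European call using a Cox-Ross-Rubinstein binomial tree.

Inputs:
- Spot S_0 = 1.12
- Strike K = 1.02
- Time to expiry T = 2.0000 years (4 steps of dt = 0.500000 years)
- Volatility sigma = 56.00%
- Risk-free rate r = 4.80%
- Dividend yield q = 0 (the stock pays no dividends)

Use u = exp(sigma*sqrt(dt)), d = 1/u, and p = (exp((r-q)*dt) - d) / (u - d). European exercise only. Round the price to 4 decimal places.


Answer: Price = V(0,0) = 0.4154

Derivation:
dt = T/N = 0.500000
u = exp(sigma*sqrt(dt)) = 1.485839; d = 1/u = 0.673020
p = (exp((r-q)*dt) - d) / (u - d) = 0.432163
Discount per step: exp(-r*dt) = 0.976286
Stock lattice S(k, i) with i counting down-moves:
  k=0: S(0,0) = 1.1200
  k=1: S(1,0) = 1.6641; S(1,1) = 0.7538
  k=2: S(2,0) = 2.4726; S(2,1) = 1.1200; S(2,2) = 0.5073
  k=3: S(3,0) = 3.6740; S(3,1) = 1.6641; S(3,2) = 0.7538; S(3,3) = 0.3414
  k=4: S(4,0) = 5.4589; S(4,1) = 2.4726; S(4,2) = 1.1200; S(4,3) = 0.5073; S(4,4) = 0.2298
Terminal payoffs V(N, i) = max(S_T - K, 0):
  V(4,0) = 4.438903; V(4,1) = 1.452645; V(4,2) = 0.100000; V(4,3) = 0.000000; V(4,4) = 0.000000
Backward induction: V(k, i) = exp(-r*dt) * [p * V(k+1, i) + (1-p) * V(k+1, i+1)].
  V(3,0) = exp(-r*dt) * [p*4.438903 + (1-p)*1.452645] = 2.678141
  V(3,1) = exp(-r*dt) * [p*1.452645 + (1-p)*0.100000] = 0.668329
  V(3,2) = exp(-r*dt) * [p*0.100000 + (1-p)*0.000000] = 0.042191
  V(3,3) = exp(-r*dt) * [p*0.000000 + (1-p)*0.000000] = 0.000000
  V(2,0) = exp(-r*dt) * [p*2.678141 + (1-p)*0.668329] = 1.500448
  V(2,1) = exp(-r*dt) * [p*0.668329 + (1-p)*0.042191] = 0.305367
  V(2,2) = exp(-r*dt) * [p*0.042191 + (1-p)*0.000000] = 0.017801
  V(1,0) = exp(-r*dt) * [p*1.500448 + (1-p)*0.305367] = 0.802347
  V(1,1) = exp(-r*dt) * [p*0.305367 + (1-p)*0.017801] = 0.138707
  V(0,0) = exp(-r*dt) * [p*0.802347 + (1-p)*0.138707] = 0.415417


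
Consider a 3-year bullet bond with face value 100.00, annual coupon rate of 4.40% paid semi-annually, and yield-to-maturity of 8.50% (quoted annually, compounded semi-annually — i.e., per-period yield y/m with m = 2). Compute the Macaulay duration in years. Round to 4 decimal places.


Coupon per period c = face * coupon_rate / m = 2.200000
Periods per year m = 2; per-period yield y/m = 0.042500
Number of cashflows N = 6
Cashflows (t years, CF_t, discount factor 1/(1+y/m)^(m*t), PV):
  t = 0.5000: CF_t = 2.200000, DF = 0.959233, PV = 2.110312
  t = 1.0000: CF_t = 2.200000, DF = 0.920127, PV = 2.024280
  t = 1.5000: CF_t = 2.200000, DF = 0.882616, PV = 1.941755
  t = 2.0000: CF_t = 2.200000, DF = 0.846634, PV = 1.862595
  t = 2.5000: CF_t = 2.200000, DF = 0.812119, PV = 1.786662
  t = 3.0000: CF_t = 102.200000, DF = 0.779011, PV = 79.614929
Price P = sum_t PV_t = 89.340533
Macaulay numerator sum_t t * PV_t:
  t * PV_t at t = 0.5000: 1.055156
  t * PV_t at t = 1.0000: 2.024280
  t * PV_t at t = 1.5000: 2.912633
  t * PV_t at t = 2.0000: 3.725190
  t * PV_t at t = 2.5000: 4.466655
  t * PV_t at t = 3.0000: 238.844788
Macaulay duration D = (sum_t t * PV_t) / P = 253.028701 / 89.340533 = 2.832183

Answer: Macaulay duration = 2.8322 years


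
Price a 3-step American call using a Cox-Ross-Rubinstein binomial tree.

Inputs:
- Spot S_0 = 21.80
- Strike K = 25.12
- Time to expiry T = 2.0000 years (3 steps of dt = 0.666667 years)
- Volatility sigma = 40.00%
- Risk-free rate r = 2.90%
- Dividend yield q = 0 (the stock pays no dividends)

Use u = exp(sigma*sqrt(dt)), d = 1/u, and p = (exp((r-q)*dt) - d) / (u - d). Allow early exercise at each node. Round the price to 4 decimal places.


Answer: Price = V(0,0) = 4.4055

Derivation:
dt = T/N = 0.666667
u = exp(sigma*sqrt(dt)) = 1.386245; d = 1/u = 0.721373
p = (exp((r-q)*dt) - d) / (u - d) = 0.448430
Discount per step: exp(-r*dt) = 0.980852
Stock lattice S(k, i) with i counting down-moves:
  k=0: S(0,0) = 21.8000
  k=1: S(1,0) = 30.2201; S(1,1) = 15.7259
  k=2: S(2,0) = 41.8925; S(2,1) = 21.8000; S(2,2) = 11.3443
  k=3: S(3,0) = 58.0733; S(3,1) = 30.2201; S(3,2) = 15.7259; S(3,3) = 8.1835
Terminal payoffs V(N, i) = max(S_T - K, 0):
  V(3,0) = 32.953292; V(3,1) = 5.100140; V(3,2) = 0.000000; V(3,3) = 0.000000
Backward induction: V(k, i) = exp(-r*dt) * [p * V(k+1, i) + (1-p) * V(k+1, i+1)]; then take max(V_cont, immediate exercise) for American.
  V(2,0) = exp(-r*dt) * [p*32.953292 + (1-p)*5.100140] = 17.253506; exercise = 16.772518; V(2,0) = max -> 17.253506
  V(2,1) = exp(-r*dt) * [p*5.100140 + (1-p)*0.000000] = 2.243263; exercise = 0.000000; V(2,1) = max -> 2.243263
  V(2,2) = exp(-r*dt) * [p*0.000000 + (1-p)*0.000000] = 0.000000; exercise = 0.000000; V(2,2) = max -> 0.000000
  V(1,0) = exp(-r*dt) * [p*17.253506 + (1-p)*2.243263] = 8.802464; exercise = 5.100140; V(1,0) = max -> 8.802464
  V(1,1) = exp(-r*dt) * [p*2.243263 + (1-p)*0.000000] = 0.986684; exercise = 0.000000; V(1,1) = max -> 0.986684
  V(0,0) = exp(-r*dt) * [p*8.802464 + (1-p)*0.986684] = 4.405510; exercise = 0.000000; V(0,0) = max -> 4.405510


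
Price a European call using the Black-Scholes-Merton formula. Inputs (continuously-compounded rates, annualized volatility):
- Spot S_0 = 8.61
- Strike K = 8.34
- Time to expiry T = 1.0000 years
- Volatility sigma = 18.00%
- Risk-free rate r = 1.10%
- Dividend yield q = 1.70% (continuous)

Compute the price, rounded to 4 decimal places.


Answer: Price = 0.7135

Derivation:
d1 = (ln(S/K) + (r - q + 0.5*sigma^2) * T) / (sigma * sqrt(T)) = 0.23367279
d2 = d1 - sigma * sqrt(T) = 0.05367279
exp(-rT) = 0.98906028; exp(-qT) = 0.98314368
C = S_0 * exp(-qT) * N(d1) - K * exp(-rT) * N(d2)
N(d1) = 0.59238049; N(d2) = 0.52140207
C = 8.6100 * 0.98314368 * 0.59238049 - 8.3400 * 0.98906028 * 0.52140207 = 0.7135


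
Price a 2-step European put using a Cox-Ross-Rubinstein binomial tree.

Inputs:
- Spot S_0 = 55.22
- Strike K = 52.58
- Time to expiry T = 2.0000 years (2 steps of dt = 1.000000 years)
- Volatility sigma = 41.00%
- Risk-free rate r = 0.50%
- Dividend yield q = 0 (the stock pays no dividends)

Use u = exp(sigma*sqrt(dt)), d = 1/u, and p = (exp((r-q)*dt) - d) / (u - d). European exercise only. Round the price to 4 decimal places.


Answer: Price = V(0,0) = 9.9097

Derivation:
dt = T/N = 1.000000
u = exp(sigma*sqrt(dt)) = 1.506818; d = 1/u = 0.663650
p = (exp((r-q)*dt) - d) / (u - d) = 0.404857
Discount per step: exp(-r*dt) = 0.995012
Stock lattice S(k, i) with i counting down-moves:
  k=0: S(0,0) = 55.2200
  k=1: S(1,0) = 83.2065; S(1,1) = 36.6468
  k=2: S(2,0) = 125.3770; S(2,1) = 55.2200; S(2,2) = 24.3206
Terminal payoffs V(N, i) = max(K - S_T, 0):
  V(2,0) = 0.000000; V(2,1) = 0.000000; V(2,2) = 28.259364
Backward induction: V(k, i) = exp(-r*dt) * [p * V(k+1, i) + (1-p) * V(k+1, i+1)].
  V(1,0) = exp(-r*dt) * [p*0.000000 + (1-p)*0.000000] = 0.000000
  V(1,1) = exp(-r*dt) * [p*0.000000 + (1-p)*28.259364] = 16.734481
  V(0,0) = exp(-r*dt) * [p*0.000000 + (1-p)*16.734481] = 9.909737


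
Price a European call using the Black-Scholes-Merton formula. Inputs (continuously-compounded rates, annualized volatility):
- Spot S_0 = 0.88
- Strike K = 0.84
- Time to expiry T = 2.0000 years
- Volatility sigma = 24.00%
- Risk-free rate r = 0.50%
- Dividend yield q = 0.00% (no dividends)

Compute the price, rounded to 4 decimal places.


Answer: Price = 0.1411

Derivation:
d1 = (ln(S/K) + (r - q + 0.5*sigma^2) * T) / (sigma * sqrt(T)) = 0.33622932
d2 = d1 - sigma * sqrt(T) = -0.00318193
exp(-rT) = 0.99004983; exp(-qT) = 1.00000000
C = S_0 * exp(-qT) * N(d1) - K * exp(-rT) * N(d2)
N(d1) = 0.63165103; N(d2) = 0.49873059
C = 0.8800 * 1.00000000 * 0.63165103 - 0.8400 * 0.99004983 * 0.49873059 = 0.1411


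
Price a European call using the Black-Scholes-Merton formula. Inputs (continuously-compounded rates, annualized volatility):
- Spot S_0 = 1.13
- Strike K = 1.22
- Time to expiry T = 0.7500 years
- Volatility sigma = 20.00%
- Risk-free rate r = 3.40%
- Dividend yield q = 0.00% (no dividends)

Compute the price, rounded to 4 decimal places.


d1 = (ln(S/K) + (r - q + 0.5*sigma^2) * T) / (sigma * sqrt(T)) = -0.20861528
d2 = d1 - sigma * sqrt(T) = -0.38182036
exp(-rT) = 0.97482238; exp(-qT) = 1.00000000
C = S_0 * exp(-qT) * N(d1) - K * exp(-rT) * N(d2)
N(d1) = 0.41737429; N(d2) = 0.35129731
C = 1.1300 * 1.00000000 * 0.41737429 - 1.2200 * 0.97482238 * 0.35129731 = 0.0538

Answer: Price = 0.0538


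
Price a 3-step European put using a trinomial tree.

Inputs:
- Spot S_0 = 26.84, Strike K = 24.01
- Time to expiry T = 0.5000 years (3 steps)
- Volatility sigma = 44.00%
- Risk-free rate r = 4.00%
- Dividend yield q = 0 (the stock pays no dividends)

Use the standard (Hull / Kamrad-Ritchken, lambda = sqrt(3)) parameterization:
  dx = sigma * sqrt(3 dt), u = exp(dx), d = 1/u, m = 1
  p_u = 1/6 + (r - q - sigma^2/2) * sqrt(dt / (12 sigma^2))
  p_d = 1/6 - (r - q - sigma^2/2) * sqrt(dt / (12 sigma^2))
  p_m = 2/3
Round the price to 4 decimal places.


Answer: Price = V(0,0) = 1.7994

Derivation:
dt = T/N = 0.166667; dx = sigma*sqrt(3*dt) = 0.311127
u = exp(dx) = 1.364963; d = 1/u = 0.732621
p_u = 0.151453, p_m = 0.666667, p_d = 0.181880
Discount per step: exp(-r*dt) = 0.993356
Stock lattice S(k, j) with j the centered position index:
  k=0: S(0,+0) = 26.8400
  k=1: S(1,-1) = 19.6635; S(1,+0) = 26.8400; S(1,+1) = 36.6356
  k=2: S(2,-2) = 14.4059; S(2,-1) = 19.6635; S(2,+0) = 26.8400; S(2,+1) = 36.6356; S(2,+2) = 50.0062
  k=3: S(3,-3) = 10.5541; S(3,-2) = 14.4059; S(3,-1) = 19.6635; S(3,+0) = 26.8400; S(3,+1) = 36.6356; S(3,+2) = 50.0062; S(3,+3) = 68.2566
Terminal payoffs V(N, j) = max(K - S_T, 0):
  V(3,-3) = 13.455922; V(3,-2) = 9.604078; V(3,-1) = 4.346457; V(3,+0) = 0.000000; V(3,+1) = 0.000000; V(3,+2) = 0.000000; V(3,+3) = 0.000000
Backward induction: V(k, j) = exp(-r*dt) * [p_u * V(k+1, j+1) + p_m * V(k+1, j) + p_d * V(k+1, j-1)]
  V(2,-2) = exp(-r*dt) * [p_u*4.346457 + p_m*9.604078 + p_d*13.455922] = 9.445191
  V(2,-1) = exp(-r*dt) * [p_u*0.000000 + p_m*4.346457 + p_d*9.604078] = 4.613569
  V(2,+0) = exp(-r*dt) * [p_u*0.000000 + p_m*0.000000 + p_d*4.346457] = 0.785282
  V(2,+1) = exp(-r*dt) * [p_u*0.000000 + p_m*0.000000 + p_d*0.000000] = 0.000000
  V(2,+2) = exp(-r*dt) * [p_u*0.000000 + p_m*0.000000 + p_d*0.000000] = 0.000000
  V(1,-1) = exp(-r*dt) * [p_u*0.785282 + p_m*4.613569 + p_d*9.445191] = 4.879898
  V(1,+0) = exp(-r*dt) * [p_u*0.000000 + p_m*0.785282 + p_d*4.613569] = 1.353584
  V(1,+1) = exp(-r*dt) * [p_u*0.000000 + p_m*0.000000 + p_d*0.785282] = 0.141878
  V(0,+0) = exp(-r*dt) * [p_u*0.141878 + p_m*1.353584 + p_d*4.879898] = 1.799398


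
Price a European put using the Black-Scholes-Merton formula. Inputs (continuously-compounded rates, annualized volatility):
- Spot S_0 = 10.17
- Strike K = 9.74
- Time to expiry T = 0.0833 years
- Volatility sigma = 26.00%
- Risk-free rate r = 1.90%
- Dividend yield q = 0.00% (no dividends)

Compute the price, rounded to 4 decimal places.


Answer: Price = 0.1265

Derivation:
d1 = (ln(S/K) + (r - q + 0.5*sigma^2) * T) / (sigma * sqrt(T)) = 0.63431505
d2 = d1 - sigma * sqrt(T) = 0.55927452
exp(-rT) = 0.99841855; exp(-qT) = 1.00000000
P = K * exp(-rT) * N(-d2) - S_0 * exp(-qT) * N(-d1)
N(-d1) = 0.26293762; N(-d2) = 0.28798719
P = 9.7400 * 0.99841855 * 0.28798719 - 10.1700 * 1.00000000 * 0.26293762 = 0.1265
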